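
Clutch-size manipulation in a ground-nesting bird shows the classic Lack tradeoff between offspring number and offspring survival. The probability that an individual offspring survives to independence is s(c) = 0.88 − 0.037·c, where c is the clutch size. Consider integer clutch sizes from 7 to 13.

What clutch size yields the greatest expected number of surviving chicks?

Expected surviving chicks = c × s(c):
  c=7: 7 × 0.621 = 4.347
  c=8: 8 × 0.584 = 4.672
  c=9: 9 × 0.547 = 4.923
  c=10: 10 × 0.510 = 5.100
  c=11: 11 × 0.473 = 5.203
  c=12: 12 × 0.436 = 5.232
  c=13: 13 × 0.399 = 5.187
Maximum at c = 12 (5.232 surviving chicks).

12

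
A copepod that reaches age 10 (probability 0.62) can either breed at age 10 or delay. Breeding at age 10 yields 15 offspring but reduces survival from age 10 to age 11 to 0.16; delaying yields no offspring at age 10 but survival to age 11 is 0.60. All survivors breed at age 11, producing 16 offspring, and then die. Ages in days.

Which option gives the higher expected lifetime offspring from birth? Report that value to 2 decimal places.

10.89

breed at age 10: R₀ = 0.62 × (15 + 0.16 × 16) = 0.62 × 17.5600 = 10.8872
delay to age 11: R₀ = 0.62 × (0.60 × 16) = 0.62 × 9.6000 = 5.9520
Higher: breed at age 10 (10.8872).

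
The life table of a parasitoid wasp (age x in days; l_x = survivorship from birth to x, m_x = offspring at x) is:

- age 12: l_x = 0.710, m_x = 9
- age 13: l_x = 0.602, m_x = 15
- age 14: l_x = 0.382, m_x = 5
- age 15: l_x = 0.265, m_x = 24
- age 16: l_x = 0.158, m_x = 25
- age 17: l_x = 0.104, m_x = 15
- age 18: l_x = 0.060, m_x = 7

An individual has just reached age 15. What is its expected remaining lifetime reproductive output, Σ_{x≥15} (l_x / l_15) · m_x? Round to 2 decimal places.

46.38

l_15 = 0.265. Conditional survival from age 15 to x is l_x / l_15.
  x=15: (0.265/0.265) × 24 = 24.0000
  x=16: (0.158/0.265) × 25 = 14.9057
  x=17: (0.104/0.265) × 15 = 5.8868
  x=18: (0.060/0.265) × 7 = 1.5849
Sum = 24.0000 + 14.9057 + 5.8868 + 1.5849 = 46.3774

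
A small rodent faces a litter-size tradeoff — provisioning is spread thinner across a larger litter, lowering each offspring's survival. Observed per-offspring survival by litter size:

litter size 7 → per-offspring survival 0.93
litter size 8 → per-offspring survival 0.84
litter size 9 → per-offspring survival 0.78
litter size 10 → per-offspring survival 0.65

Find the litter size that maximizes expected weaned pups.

9

Expected weaned pups = c × s(c):
  c=7: 7 × 0.93 = 6.510
  c=8: 8 × 0.84 = 6.720
  c=9: 9 × 0.78 = 7.020
  c=10: 10 × 0.65 = 6.500
Maximum at c = 9 (7.020 weaned pups).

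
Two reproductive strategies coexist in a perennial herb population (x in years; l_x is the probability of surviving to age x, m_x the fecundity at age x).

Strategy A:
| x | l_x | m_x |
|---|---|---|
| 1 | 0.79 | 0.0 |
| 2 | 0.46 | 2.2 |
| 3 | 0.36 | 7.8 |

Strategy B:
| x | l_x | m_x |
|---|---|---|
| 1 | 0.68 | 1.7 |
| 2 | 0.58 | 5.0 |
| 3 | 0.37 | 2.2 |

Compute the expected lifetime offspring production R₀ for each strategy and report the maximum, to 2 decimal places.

4.87

Strategy A: R₀ = 0.79×0.0 + 0.46×2.2 + 0.36×7.8 = 3.8200
Strategy B: R₀ = 0.68×1.7 + 0.58×5.0 + 0.37×2.2 = 4.8700
Highest R₀: strategy B with 4.8700.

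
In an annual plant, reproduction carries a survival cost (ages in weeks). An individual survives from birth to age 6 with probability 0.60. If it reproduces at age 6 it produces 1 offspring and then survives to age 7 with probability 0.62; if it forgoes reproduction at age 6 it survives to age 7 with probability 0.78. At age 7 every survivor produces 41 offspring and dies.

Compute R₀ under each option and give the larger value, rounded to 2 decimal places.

19.19

breed at age 6: R₀ = 0.60 × (1 + 0.62 × 41) = 0.60 × 26.4200 = 15.8520
delay to age 7: R₀ = 0.60 × (0.78 × 41) = 0.60 × 31.9800 = 19.1880
Higher: delay to age 7 (19.1880).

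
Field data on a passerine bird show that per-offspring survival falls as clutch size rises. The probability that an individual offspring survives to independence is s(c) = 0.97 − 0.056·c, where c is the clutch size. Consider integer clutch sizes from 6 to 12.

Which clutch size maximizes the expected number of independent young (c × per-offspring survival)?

9

Expected independent young = c × s(c):
  c=6: 6 × 0.634 = 3.804
  c=7: 7 × 0.578 = 4.046
  c=8: 8 × 0.522 = 4.176
  c=9: 9 × 0.466 = 4.194
  c=10: 10 × 0.410 = 4.100
  c=11: 11 × 0.354 = 3.894
  c=12: 12 × 0.298 = 3.576
Maximum at c = 9 (4.194 independent young).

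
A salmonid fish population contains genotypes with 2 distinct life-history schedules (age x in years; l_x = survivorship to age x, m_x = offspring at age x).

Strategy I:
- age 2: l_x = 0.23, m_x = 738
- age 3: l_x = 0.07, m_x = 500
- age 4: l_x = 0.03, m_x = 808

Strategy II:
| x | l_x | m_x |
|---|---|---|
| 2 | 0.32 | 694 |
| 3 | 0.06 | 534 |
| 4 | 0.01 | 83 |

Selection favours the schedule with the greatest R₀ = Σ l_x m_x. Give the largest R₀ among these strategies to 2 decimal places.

Strategy I: R₀ = 0.23×738 + 0.07×500 + 0.03×808 = 228.9800
Strategy II: R₀ = 0.32×694 + 0.06×534 + 0.01×83 = 254.9500
Highest R₀: strategy II with 254.9500.

254.95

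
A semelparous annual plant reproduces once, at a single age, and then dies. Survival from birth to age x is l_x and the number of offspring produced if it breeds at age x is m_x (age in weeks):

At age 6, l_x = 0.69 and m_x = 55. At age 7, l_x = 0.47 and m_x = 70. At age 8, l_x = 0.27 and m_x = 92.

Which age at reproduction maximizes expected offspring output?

Expected offspring if breeding at age x = l_x × m_x:
  age 6: 0.69 × 55 = 37.950
  age 7: 0.47 × 70 = 32.900
  age 8: 0.27 × 92 = 24.840
Maximum at age 6 (37.950).

6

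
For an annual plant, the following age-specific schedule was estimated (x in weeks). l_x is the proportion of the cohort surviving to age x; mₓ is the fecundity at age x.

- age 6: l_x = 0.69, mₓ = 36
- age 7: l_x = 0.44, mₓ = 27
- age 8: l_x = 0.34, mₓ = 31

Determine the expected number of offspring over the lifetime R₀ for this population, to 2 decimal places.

47.26

R₀ = Σ l_x mₓ:
  age 6: 0.69 × 36 = 24.8400
  age 7: 0.44 × 27 = 11.8800
  age 8: 0.34 × 31 = 10.5400
R₀ = 24.8400 + 11.8800 + 10.5400 = 47.2600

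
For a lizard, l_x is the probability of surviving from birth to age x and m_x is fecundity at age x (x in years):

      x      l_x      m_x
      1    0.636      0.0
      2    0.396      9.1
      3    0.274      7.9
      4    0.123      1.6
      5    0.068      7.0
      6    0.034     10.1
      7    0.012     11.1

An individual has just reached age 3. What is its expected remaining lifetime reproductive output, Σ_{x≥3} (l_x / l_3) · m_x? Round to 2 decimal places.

12.09

l_3 = 0.274. Conditional survival from age 3 to x is l_x / l_3.
  x=3: (0.274/0.274) × 7.9 = 7.9000
  x=4: (0.123/0.274) × 1.6 = 0.7182
  x=5: (0.068/0.274) × 7.0 = 1.7372
  x=6: (0.034/0.274) × 10.1 = 1.2533
  x=7: (0.012/0.274) × 11.1 = 0.4861
Sum = 7.9000 + 0.7182 + 1.7372 + 1.2533 + 0.4861 = 12.0949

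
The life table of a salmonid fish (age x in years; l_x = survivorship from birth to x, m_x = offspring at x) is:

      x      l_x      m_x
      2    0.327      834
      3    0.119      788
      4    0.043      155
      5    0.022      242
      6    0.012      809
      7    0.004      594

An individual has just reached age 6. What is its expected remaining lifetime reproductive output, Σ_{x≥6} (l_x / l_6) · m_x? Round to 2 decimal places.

l_6 = 0.012. Conditional survival from age 6 to x is l_x / l_6.
  x=6: (0.012/0.012) × 809 = 809.0000
  x=7: (0.004/0.012) × 594 = 198.0000
Sum = 809.0000 + 198.0000 = 1007.0000

1007.00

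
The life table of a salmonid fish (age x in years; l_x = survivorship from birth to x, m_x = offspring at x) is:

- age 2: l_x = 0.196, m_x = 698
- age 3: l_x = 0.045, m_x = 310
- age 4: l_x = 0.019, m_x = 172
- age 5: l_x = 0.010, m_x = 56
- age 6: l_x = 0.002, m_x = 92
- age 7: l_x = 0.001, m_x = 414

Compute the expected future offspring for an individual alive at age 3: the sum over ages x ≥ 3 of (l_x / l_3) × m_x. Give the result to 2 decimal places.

408.36

l_3 = 0.045. Conditional survival from age 3 to x is l_x / l_3.
  x=3: (0.045/0.045) × 310 = 310.0000
  x=4: (0.019/0.045) × 172 = 72.6222
  x=5: (0.010/0.045) × 56 = 12.4444
  x=6: (0.002/0.045) × 92 = 4.0889
  x=7: (0.001/0.045) × 414 = 9.2000
Sum = 310.0000 + 72.6222 + 12.4444 + 4.0889 + 9.2000 = 408.3556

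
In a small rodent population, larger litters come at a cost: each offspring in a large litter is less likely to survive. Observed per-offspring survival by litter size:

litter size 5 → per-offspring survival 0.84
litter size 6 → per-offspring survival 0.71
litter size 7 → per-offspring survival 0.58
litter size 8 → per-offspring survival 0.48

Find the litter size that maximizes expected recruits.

Expected recruits = c × s(c):
  c=5: 5 × 0.84 = 4.200
  c=6: 6 × 0.71 = 4.260
  c=7: 7 × 0.58 = 4.060
  c=8: 8 × 0.48 = 3.840
Maximum at c = 6 (4.260 recruits).

6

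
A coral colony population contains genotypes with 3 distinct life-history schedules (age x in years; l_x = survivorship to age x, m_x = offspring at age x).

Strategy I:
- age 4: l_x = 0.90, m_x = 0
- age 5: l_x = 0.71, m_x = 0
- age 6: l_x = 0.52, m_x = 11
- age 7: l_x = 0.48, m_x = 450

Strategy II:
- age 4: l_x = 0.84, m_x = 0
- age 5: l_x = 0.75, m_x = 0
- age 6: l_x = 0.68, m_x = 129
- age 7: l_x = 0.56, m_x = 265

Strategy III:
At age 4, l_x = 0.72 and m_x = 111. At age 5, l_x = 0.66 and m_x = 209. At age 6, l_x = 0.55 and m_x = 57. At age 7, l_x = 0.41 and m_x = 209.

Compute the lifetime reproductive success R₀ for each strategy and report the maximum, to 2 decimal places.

Strategy I: R₀ = 0.90×0 + 0.71×0 + 0.52×11 + 0.48×450 = 221.7200
Strategy II: R₀ = 0.84×0 + 0.75×0 + 0.68×129 + 0.56×265 = 236.1200
Strategy III: R₀ = 0.72×111 + 0.66×209 + 0.55×57 + 0.41×209 = 334.9000
Highest R₀: strategy III with 334.9000.

334.90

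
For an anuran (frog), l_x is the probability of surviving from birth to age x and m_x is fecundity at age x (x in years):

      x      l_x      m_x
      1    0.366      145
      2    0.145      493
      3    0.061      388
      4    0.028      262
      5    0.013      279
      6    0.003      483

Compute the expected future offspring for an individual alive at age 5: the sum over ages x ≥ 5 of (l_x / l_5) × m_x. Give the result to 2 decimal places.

390.46

l_5 = 0.013. Conditional survival from age 5 to x is l_x / l_5.
  x=5: (0.013/0.013) × 279 = 279.0000
  x=6: (0.003/0.013) × 483 = 111.4615
Sum = 279.0000 + 111.4615 = 390.4615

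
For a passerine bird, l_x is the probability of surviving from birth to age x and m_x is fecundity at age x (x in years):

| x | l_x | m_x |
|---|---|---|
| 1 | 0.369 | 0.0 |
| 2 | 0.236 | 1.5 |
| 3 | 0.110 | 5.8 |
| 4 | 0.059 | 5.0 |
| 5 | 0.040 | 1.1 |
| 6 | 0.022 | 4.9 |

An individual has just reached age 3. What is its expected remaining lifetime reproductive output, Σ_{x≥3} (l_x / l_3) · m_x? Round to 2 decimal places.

9.86

l_3 = 0.110. Conditional survival from age 3 to x is l_x / l_3.
  x=3: (0.110/0.110) × 5.8 = 5.8000
  x=4: (0.059/0.110) × 5.0 = 2.6818
  x=5: (0.040/0.110) × 1.1 = 0.4000
  x=6: (0.022/0.110) × 4.9 = 0.9800
Sum = 5.8000 + 2.6818 + 0.4000 + 0.9800 = 9.8618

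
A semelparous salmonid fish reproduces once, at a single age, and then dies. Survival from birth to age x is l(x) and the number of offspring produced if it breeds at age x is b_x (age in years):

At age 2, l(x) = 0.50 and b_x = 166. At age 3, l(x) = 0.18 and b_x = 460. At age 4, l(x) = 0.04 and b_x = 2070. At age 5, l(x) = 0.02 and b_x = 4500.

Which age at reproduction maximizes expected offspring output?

5

Expected offspring if breeding at age x = l(x) × b_x:
  age 2: 0.50 × 166 = 83.000
  age 3: 0.18 × 460 = 82.800
  age 4: 0.04 × 2070 = 82.800
  age 5: 0.02 × 4500 = 90.000
Maximum at age 5 (90.000).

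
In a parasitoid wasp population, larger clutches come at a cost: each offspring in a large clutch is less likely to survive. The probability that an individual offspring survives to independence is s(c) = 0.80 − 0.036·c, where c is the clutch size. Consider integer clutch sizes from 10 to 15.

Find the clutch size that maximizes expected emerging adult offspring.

Expected emerging adult offspring = c × s(c):
  c=10: 10 × 0.440 = 4.400
  c=11: 11 × 0.404 = 4.444
  c=12: 12 × 0.368 = 4.416
  c=13: 13 × 0.332 = 4.316
  c=14: 14 × 0.296 = 4.144
  c=15: 15 × 0.260 = 3.900
Maximum at c = 11 (4.444 emerging adult offspring).

11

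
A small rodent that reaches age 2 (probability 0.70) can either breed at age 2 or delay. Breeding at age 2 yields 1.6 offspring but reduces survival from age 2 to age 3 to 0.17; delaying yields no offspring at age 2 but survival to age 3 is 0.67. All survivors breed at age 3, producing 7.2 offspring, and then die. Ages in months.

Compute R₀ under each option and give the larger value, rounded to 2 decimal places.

3.38

breed at age 2: R₀ = 0.70 × (1.6 + 0.17 × 7.2) = 0.70 × 2.8240 = 1.9768
delay to age 3: R₀ = 0.70 × (0.67 × 7.2) = 0.70 × 4.8240 = 3.3768
Higher: delay to age 3 (3.3768).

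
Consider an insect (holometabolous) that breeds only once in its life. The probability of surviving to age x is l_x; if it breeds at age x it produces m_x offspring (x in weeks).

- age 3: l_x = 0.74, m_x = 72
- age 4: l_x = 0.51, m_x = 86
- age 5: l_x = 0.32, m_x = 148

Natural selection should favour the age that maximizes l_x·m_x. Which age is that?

3

Expected offspring if breeding at age x = l_x × m_x:
  age 3: 0.74 × 72 = 53.280
  age 4: 0.51 × 86 = 43.860
  age 5: 0.32 × 148 = 47.360
Maximum at age 3 (53.280).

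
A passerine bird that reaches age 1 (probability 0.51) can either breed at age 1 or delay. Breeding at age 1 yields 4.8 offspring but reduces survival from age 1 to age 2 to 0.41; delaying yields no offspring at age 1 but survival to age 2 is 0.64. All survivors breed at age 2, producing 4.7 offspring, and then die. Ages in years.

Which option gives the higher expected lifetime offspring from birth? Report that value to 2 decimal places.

3.43

breed at age 1: R₀ = 0.51 × (4.8 + 0.41 × 4.7) = 0.51 × 6.7270 = 3.4308
delay to age 2: R₀ = 0.51 × (0.64 × 4.7) = 0.51 × 3.0080 = 1.5341
Higher: breed at age 1 (3.4308).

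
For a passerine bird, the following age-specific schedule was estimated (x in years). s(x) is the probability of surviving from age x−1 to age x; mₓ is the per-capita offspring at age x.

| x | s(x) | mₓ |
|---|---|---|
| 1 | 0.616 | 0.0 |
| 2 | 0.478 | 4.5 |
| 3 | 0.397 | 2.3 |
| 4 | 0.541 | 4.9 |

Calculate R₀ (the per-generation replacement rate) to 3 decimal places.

Survivorship from birth: l_x = s_1·s_2·…·s_x.
  l_1 = 0.61600
  l_2 = 0.29445
  l_3 = 0.11690
  l_4 = 0.06324
R₀ = Σ l_x mₓ:
  age 1: 0.61600 × 0.0 = 0.0000
  age 2: 0.29445 × 4.5 = 1.3250
  age 3: 0.11690 × 2.3 = 0.2689
  age 4: 0.06324 × 4.9 = 0.3099
R₀ = 0.0000 + 1.3250 + 0.2689 + 0.3099 = 1.9038

1.904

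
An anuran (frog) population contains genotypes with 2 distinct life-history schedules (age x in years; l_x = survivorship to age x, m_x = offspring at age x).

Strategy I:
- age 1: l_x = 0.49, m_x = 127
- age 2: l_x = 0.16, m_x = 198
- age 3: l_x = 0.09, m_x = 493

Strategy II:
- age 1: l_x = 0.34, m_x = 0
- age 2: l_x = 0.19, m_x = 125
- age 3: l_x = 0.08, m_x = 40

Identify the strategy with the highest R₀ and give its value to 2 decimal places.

Strategy I: R₀ = 0.49×127 + 0.16×198 + 0.09×493 = 138.2800
Strategy II: R₀ = 0.34×0 + 0.19×125 + 0.08×40 = 26.9500
Highest R₀: strategy I with 138.2800.

138.28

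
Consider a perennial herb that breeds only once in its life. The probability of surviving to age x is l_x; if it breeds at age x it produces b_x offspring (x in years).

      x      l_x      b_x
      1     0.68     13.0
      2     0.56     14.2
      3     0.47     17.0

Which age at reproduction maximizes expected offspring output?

Expected offspring if breeding at age x = l_x × b_x:
  age 1: 0.68 × 13.0 = 8.840
  age 2: 0.56 × 14.2 = 7.952
  age 3: 0.47 × 17.0 = 7.990
Maximum at age 1 (8.840).

1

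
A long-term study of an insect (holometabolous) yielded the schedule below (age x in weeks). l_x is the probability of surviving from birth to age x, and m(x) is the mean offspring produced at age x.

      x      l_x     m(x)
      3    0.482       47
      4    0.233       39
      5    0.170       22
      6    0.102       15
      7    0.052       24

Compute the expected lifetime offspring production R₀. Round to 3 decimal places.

R₀ = Σ l_x m(x):
  age 3: 0.482 × 47 = 22.6540
  age 4: 0.233 × 39 = 9.0870
  age 5: 0.170 × 22 = 3.7400
  age 6: 0.102 × 15 = 1.5300
  age 7: 0.052 × 24 = 1.2480
R₀ = 22.6540 + 9.0870 + 3.7400 + 1.5300 + 1.2480 = 38.2590

38.259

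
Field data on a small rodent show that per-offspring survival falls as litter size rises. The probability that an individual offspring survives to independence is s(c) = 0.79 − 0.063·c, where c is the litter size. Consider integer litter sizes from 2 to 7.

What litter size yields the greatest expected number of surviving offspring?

6

Expected surviving offspring = c × s(c):
  c=2: 2 × 0.664 = 1.328
  c=3: 3 × 0.601 = 1.803
  c=4: 4 × 0.538 = 2.152
  c=5: 5 × 0.475 = 2.375
  c=6: 6 × 0.412 = 2.472
  c=7: 7 × 0.349 = 2.443
Maximum at c = 6 (2.472 surviving offspring).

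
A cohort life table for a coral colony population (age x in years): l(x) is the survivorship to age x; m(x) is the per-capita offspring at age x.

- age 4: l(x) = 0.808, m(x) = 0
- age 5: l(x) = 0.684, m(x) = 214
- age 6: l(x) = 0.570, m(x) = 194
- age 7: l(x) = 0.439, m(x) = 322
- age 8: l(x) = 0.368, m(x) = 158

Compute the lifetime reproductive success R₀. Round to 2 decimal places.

456.46

R₀ = Σ l(x) m(x):
  age 4: 0.808 × 0 = 0.0000
  age 5: 0.684 × 214 = 146.3760
  age 6: 0.570 × 194 = 110.5800
  age 7: 0.439 × 322 = 141.3580
  age 8: 0.368 × 158 = 58.1440
R₀ = 0.0000 + 146.3760 + 110.5800 + 141.3580 + 58.1440 = 456.4580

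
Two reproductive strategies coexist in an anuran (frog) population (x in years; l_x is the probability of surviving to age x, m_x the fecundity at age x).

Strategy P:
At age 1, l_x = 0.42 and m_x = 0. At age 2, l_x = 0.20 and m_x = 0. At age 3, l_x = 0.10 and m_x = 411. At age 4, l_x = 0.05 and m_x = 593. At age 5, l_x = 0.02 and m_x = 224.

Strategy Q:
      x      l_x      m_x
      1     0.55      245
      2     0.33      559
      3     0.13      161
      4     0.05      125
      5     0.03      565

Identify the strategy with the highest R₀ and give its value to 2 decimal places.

363.35

Strategy P: R₀ = 0.42×0 + 0.20×0 + 0.10×411 + 0.05×593 + 0.02×224 = 75.2300
Strategy Q: R₀ = 0.55×245 + 0.33×559 + 0.13×161 + 0.05×125 + 0.03×565 = 363.3500
Highest R₀: strategy Q with 363.3500.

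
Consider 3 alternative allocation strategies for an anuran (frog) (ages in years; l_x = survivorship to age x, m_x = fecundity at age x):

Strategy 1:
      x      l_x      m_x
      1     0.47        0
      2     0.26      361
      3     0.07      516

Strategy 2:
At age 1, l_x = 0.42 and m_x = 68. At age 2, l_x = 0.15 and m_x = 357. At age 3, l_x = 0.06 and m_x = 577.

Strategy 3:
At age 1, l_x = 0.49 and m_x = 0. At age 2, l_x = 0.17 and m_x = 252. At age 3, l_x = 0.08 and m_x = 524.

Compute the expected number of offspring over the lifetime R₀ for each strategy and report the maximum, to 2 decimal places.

Strategy 1: R₀ = 0.47×0 + 0.26×361 + 0.07×516 = 129.9800
Strategy 2: R₀ = 0.42×68 + 0.15×357 + 0.06×577 = 116.7300
Strategy 3: R₀ = 0.49×0 + 0.17×252 + 0.08×524 = 84.7600
Highest R₀: strategy 1 with 129.9800.

129.98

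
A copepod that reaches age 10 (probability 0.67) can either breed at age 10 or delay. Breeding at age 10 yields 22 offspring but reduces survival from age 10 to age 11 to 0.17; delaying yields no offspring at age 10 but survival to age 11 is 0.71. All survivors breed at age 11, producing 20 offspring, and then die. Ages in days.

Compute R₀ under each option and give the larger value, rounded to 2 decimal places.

17.02

breed at age 10: R₀ = 0.67 × (22 + 0.17 × 20) = 0.67 × 25.4000 = 17.0180
delay to age 11: R₀ = 0.67 × (0.71 × 20) = 0.67 × 14.2000 = 9.5140
Higher: breed at age 10 (17.0180).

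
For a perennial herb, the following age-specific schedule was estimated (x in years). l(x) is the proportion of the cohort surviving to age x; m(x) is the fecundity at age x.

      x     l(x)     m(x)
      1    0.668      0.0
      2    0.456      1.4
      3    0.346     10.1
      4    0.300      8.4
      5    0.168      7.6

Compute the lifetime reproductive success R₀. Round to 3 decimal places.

7.930

R₀ = Σ l(x) m(x):
  age 1: 0.668 × 0.0 = 0.0000
  age 2: 0.456 × 1.4 = 0.6384
  age 3: 0.346 × 10.1 = 3.4946
  age 4: 0.300 × 8.4 = 2.5200
  age 5: 0.168 × 7.6 = 1.2768
R₀ = 0.0000 + 0.6384 + 3.4946 + 2.5200 + 1.2768 = 7.9298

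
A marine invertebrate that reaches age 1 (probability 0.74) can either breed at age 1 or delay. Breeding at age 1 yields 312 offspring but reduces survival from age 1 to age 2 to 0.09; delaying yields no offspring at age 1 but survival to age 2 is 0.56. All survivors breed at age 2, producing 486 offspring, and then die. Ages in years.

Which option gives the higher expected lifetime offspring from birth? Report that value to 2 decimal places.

breed at age 1: R₀ = 0.74 × (312 + 0.09 × 486) = 0.74 × 355.7400 = 263.2476
delay to age 2: R₀ = 0.74 × (0.56 × 486) = 0.74 × 272.1600 = 201.3984
Higher: breed at age 1 (263.2476).

263.25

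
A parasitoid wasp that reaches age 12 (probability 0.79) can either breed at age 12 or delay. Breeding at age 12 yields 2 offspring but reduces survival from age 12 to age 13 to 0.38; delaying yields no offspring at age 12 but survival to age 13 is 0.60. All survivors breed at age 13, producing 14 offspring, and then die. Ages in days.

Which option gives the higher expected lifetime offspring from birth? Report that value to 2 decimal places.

breed at age 12: R₀ = 0.79 × (2 + 0.38 × 14) = 0.79 × 7.3200 = 5.7828
delay to age 13: R₀ = 0.79 × (0.60 × 14) = 0.79 × 8.4000 = 6.6360
Higher: delay to age 13 (6.6360).

6.64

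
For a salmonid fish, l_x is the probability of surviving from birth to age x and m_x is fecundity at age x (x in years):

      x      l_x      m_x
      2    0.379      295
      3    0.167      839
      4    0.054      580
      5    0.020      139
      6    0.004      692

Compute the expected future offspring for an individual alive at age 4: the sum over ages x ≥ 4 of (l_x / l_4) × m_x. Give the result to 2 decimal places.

l_4 = 0.054. Conditional survival from age 4 to x is l_x / l_4.
  x=4: (0.054/0.054) × 580 = 580.0000
  x=5: (0.020/0.054) × 139 = 51.4815
  x=6: (0.004/0.054) × 692 = 51.2593
Sum = 580.0000 + 51.4815 + 51.2593 = 682.7407

682.74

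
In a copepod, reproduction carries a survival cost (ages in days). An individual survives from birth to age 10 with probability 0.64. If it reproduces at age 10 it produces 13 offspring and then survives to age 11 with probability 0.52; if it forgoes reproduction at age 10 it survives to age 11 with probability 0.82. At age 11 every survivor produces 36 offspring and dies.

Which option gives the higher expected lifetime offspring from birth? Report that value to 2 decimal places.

20.30

breed at age 10: R₀ = 0.64 × (13 + 0.52 × 36) = 0.64 × 31.7200 = 20.3008
delay to age 11: R₀ = 0.64 × (0.82 × 36) = 0.64 × 29.5200 = 18.8928
Higher: breed at age 10 (20.3008).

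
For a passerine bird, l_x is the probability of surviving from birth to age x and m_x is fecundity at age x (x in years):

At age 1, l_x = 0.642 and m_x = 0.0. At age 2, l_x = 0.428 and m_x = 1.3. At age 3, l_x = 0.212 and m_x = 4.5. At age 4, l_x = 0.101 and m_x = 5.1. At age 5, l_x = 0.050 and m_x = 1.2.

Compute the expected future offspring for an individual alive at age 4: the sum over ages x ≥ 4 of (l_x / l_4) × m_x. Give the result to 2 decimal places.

5.69

l_4 = 0.101. Conditional survival from age 4 to x is l_x / l_4.
  x=4: (0.101/0.101) × 5.1 = 5.1000
  x=5: (0.050/0.101) × 1.2 = 0.5941
Sum = 5.1000 + 0.5941 = 5.6941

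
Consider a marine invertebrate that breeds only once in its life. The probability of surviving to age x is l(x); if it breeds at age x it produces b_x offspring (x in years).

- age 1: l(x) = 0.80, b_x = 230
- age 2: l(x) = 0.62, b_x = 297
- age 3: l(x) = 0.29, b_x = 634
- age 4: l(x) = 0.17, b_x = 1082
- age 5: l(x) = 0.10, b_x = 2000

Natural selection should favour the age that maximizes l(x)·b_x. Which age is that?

5

Expected offspring if breeding at age x = l(x) × b_x:
  age 1: 0.80 × 230 = 184.000
  age 2: 0.62 × 297 = 184.140
  age 3: 0.29 × 634 = 183.860
  age 4: 0.17 × 1082 = 183.940
  age 5: 0.10 × 2000 = 200.000
Maximum at age 5 (200.000).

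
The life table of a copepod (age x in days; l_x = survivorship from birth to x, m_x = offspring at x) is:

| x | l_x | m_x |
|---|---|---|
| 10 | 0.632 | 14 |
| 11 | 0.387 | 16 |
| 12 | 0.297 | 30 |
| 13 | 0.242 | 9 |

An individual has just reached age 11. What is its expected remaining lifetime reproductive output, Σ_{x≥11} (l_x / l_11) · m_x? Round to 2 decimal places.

l_11 = 0.387. Conditional survival from age 11 to x is l_x / l_11.
  x=11: (0.387/0.387) × 16 = 16.0000
  x=12: (0.297/0.387) × 30 = 23.0233
  x=13: (0.242/0.387) × 9 = 5.6279
Sum = 16.0000 + 23.0233 + 5.6279 = 44.6512

44.65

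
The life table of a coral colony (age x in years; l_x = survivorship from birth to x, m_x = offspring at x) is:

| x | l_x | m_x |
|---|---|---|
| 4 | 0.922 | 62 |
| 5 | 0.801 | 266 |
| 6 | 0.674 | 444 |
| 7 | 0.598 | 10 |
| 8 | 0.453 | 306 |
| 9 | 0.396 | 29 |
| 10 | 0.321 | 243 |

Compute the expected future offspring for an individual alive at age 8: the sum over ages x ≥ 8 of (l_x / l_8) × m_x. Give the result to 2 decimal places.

503.54

l_8 = 0.453. Conditional survival from age 8 to x is l_x / l_8.
  x=8: (0.453/0.453) × 306 = 306.0000
  x=9: (0.396/0.453) × 29 = 25.3510
  x=10: (0.321/0.453) × 243 = 172.1921
Sum = 306.0000 + 25.3510 + 172.1921 = 503.5430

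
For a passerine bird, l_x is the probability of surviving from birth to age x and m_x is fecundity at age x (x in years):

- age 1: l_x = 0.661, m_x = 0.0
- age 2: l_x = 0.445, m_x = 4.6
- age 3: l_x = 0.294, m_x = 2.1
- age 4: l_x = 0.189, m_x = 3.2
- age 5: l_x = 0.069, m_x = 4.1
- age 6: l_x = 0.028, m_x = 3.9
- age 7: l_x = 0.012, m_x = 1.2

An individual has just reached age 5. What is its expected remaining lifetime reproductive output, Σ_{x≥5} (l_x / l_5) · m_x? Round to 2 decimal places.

l_5 = 0.069. Conditional survival from age 5 to x is l_x / l_5.
  x=5: (0.069/0.069) × 4.1 = 4.1000
  x=6: (0.028/0.069) × 3.9 = 1.5826
  x=7: (0.012/0.069) × 1.2 = 0.2087
Sum = 4.1000 + 1.5826 + 0.2087 = 5.8913

5.89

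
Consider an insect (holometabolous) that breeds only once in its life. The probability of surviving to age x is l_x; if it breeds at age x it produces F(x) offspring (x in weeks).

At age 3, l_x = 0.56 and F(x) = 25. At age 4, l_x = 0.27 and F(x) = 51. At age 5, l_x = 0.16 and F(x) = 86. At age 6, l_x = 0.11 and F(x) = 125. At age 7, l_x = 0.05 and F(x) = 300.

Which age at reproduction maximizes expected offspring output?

Expected offspring if breeding at age x = l_x × F(x):
  age 3: 0.56 × 25 = 14.000
  age 4: 0.27 × 51 = 13.770
  age 5: 0.16 × 86 = 13.760
  age 6: 0.11 × 125 = 13.750
  age 7: 0.05 × 300 = 15.000
Maximum at age 7 (15.000).

7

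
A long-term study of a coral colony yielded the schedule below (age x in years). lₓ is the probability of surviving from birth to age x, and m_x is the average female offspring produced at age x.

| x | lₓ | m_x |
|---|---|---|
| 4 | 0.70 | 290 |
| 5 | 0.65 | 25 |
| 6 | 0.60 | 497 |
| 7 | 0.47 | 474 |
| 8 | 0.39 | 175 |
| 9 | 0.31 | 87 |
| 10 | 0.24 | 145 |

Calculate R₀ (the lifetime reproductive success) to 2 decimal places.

R₀ = Σ lₓ m_x:
  age 4: 0.70 × 290 = 203.0000
  age 5: 0.65 × 25 = 16.2500
  age 6: 0.60 × 497 = 298.2000
  age 7: 0.47 × 474 = 222.7800
  age 8: 0.39 × 175 = 68.2500
  age 9: 0.31 × 87 = 26.9700
  age 10: 0.24 × 145 = 34.8000
R₀ = 203.0000 + 16.2500 + 298.2000 + 222.7800 + 68.2500 + 26.9700 + 34.8000 = 870.2500

870.25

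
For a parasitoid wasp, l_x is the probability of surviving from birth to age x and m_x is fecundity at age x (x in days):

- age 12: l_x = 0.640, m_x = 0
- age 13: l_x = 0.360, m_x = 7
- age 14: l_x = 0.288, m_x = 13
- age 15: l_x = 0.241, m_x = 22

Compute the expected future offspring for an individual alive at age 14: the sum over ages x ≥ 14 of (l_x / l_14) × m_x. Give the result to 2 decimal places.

31.41

l_14 = 0.288. Conditional survival from age 14 to x is l_x / l_14.
  x=14: (0.288/0.288) × 13 = 13.0000
  x=15: (0.241/0.288) × 22 = 18.4097
Sum = 13.0000 + 18.4097 = 31.4097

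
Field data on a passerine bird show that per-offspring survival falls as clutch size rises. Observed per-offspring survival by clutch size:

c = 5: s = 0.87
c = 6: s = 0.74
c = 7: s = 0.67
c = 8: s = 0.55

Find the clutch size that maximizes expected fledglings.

Expected fledglings = c × s(c):
  c=5: 5 × 0.87 = 4.350
  c=6: 6 × 0.74 = 4.440
  c=7: 7 × 0.67 = 4.690
  c=8: 8 × 0.55 = 4.400
Maximum at c = 7 (4.690 fledglings).

7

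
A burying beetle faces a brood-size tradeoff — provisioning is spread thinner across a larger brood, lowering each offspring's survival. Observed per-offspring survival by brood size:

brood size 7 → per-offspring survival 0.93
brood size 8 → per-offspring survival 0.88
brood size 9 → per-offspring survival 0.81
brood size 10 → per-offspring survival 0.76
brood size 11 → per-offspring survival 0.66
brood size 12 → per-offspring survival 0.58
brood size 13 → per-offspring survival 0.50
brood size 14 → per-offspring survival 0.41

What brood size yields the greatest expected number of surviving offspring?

10

Expected surviving offspring = c × s(c):
  c=7: 7 × 0.93 = 6.510
  c=8: 8 × 0.88 = 7.040
  c=9: 9 × 0.81 = 7.290
  c=10: 10 × 0.76 = 7.600
  c=11: 11 × 0.66 = 7.260
  c=12: 12 × 0.58 = 6.960
  c=13: 13 × 0.50 = 6.500
  c=14: 14 × 0.41 = 5.740
Maximum at c = 10 (7.600 surviving offspring).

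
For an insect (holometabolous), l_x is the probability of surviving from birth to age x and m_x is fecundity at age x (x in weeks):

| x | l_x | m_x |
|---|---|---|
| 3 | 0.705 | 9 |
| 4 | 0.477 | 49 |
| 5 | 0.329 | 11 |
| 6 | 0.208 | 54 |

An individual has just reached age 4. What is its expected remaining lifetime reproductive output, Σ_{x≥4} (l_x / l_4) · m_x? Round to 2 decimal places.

l_4 = 0.477. Conditional survival from age 4 to x is l_x / l_4.
  x=4: (0.477/0.477) × 49 = 49.0000
  x=5: (0.329/0.477) × 11 = 7.5870
  x=6: (0.208/0.477) × 54 = 23.5472
Sum = 49.0000 + 7.5870 + 23.5472 = 80.1342

80.13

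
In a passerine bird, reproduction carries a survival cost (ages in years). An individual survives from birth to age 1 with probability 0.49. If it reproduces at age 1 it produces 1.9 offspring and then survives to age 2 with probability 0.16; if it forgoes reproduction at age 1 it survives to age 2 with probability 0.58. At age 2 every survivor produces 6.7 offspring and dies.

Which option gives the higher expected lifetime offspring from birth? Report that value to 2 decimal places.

breed at age 1: R₀ = 0.49 × (1.9 + 0.16 × 6.7) = 0.49 × 2.9720 = 1.4563
delay to age 2: R₀ = 0.49 × (0.58 × 6.7) = 0.49 × 3.8860 = 1.9041
Higher: delay to age 2 (1.9041).

1.90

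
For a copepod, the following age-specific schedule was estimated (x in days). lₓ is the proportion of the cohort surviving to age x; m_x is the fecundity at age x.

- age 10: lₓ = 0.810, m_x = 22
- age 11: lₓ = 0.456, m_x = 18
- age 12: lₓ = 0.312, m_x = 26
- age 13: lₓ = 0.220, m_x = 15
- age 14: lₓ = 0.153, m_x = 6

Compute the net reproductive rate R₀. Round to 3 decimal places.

R₀ = Σ lₓ m_x:
  age 10: 0.810 × 22 = 17.8200
  age 11: 0.456 × 18 = 8.2080
  age 12: 0.312 × 26 = 8.1120
  age 13: 0.220 × 15 = 3.3000
  age 14: 0.153 × 6 = 0.9180
R₀ = 17.8200 + 8.2080 + 8.1120 + 3.3000 + 0.9180 = 38.3580

38.358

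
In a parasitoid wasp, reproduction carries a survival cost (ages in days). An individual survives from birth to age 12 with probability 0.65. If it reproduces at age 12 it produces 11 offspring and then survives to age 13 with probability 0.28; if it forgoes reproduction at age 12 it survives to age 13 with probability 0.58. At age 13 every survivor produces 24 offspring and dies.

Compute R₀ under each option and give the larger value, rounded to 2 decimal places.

breed at age 12: R₀ = 0.65 × (11 + 0.28 × 24) = 0.65 × 17.7200 = 11.5180
delay to age 13: R₀ = 0.65 × (0.58 × 24) = 0.65 × 13.9200 = 9.0480
Higher: breed at age 12 (11.5180).

11.52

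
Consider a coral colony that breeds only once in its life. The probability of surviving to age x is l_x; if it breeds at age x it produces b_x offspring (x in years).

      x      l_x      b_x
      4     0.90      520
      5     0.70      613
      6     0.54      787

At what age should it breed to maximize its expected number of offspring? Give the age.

4

Expected offspring if breeding at age x = l_x × b_x:
  age 4: 0.90 × 520 = 468.000
  age 5: 0.70 × 613 = 429.100
  age 6: 0.54 × 787 = 424.980
Maximum at age 4 (468.000).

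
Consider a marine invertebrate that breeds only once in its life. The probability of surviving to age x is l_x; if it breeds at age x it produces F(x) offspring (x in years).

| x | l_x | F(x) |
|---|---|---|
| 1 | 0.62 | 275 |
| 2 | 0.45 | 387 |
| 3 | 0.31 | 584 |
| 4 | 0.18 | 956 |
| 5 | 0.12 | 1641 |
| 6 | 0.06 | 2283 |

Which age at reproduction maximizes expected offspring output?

5

Expected offspring if breeding at age x = l_x × F(x):
  age 1: 0.62 × 275 = 170.500
  age 2: 0.45 × 387 = 174.150
  age 3: 0.31 × 584 = 181.040
  age 4: 0.18 × 956 = 172.080
  age 5: 0.12 × 1641 = 196.920
  age 6: 0.06 × 2283 = 136.980
Maximum at age 5 (196.920).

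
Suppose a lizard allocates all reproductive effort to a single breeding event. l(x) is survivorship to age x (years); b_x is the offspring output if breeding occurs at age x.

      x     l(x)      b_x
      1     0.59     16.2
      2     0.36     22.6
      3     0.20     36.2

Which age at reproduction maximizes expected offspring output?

1

Expected offspring if breeding at age x = l(x) × b_x:
  age 1: 0.59 × 16.2 = 9.558
  age 2: 0.36 × 22.6 = 8.136
  age 3: 0.20 × 36.2 = 7.240
Maximum at age 1 (9.558).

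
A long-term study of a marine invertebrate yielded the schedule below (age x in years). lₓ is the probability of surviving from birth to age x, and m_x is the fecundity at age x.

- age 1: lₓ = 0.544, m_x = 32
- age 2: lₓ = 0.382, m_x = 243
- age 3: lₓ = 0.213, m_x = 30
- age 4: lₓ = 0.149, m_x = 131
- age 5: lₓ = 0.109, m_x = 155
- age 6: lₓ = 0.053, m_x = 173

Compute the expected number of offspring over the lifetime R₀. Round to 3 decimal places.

R₀ = Σ lₓ m_x:
  age 1: 0.544 × 32 = 17.4080
  age 2: 0.382 × 243 = 92.8260
  age 3: 0.213 × 30 = 6.3900
  age 4: 0.149 × 131 = 19.5190
  age 5: 0.109 × 155 = 16.8950
  age 6: 0.053 × 173 = 9.1690
R₀ = 17.4080 + 92.8260 + 6.3900 + 19.5190 + 16.8950 + 9.1690 = 162.2070

162.207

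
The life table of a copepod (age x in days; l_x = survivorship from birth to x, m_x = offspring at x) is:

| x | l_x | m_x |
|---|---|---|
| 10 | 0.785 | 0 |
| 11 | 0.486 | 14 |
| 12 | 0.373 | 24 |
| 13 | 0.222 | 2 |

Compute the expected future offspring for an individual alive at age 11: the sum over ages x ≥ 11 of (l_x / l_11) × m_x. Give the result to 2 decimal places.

33.33

l_11 = 0.486. Conditional survival from age 11 to x is l_x / l_11.
  x=11: (0.486/0.486) × 14 = 14.0000
  x=12: (0.373/0.486) × 24 = 18.4198
  x=13: (0.222/0.486) × 2 = 0.9136
Sum = 14.0000 + 18.4198 + 0.9136 = 33.3333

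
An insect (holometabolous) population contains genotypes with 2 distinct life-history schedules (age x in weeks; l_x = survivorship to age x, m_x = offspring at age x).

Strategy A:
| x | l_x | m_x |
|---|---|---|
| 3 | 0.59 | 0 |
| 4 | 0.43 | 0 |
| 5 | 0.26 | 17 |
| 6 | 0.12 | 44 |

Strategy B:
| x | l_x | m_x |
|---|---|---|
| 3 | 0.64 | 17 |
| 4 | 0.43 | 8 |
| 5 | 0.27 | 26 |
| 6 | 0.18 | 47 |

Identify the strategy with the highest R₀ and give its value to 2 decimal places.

29.80

Strategy A: R₀ = 0.59×0 + 0.43×0 + 0.26×17 + 0.12×44 = 9.7000
Strategy B: R₀ = 0.64×17 + 0.43×8 + 0.27×26 + 0.18×47 = 29.8000
Highest R₀: strategy B with 29.8000.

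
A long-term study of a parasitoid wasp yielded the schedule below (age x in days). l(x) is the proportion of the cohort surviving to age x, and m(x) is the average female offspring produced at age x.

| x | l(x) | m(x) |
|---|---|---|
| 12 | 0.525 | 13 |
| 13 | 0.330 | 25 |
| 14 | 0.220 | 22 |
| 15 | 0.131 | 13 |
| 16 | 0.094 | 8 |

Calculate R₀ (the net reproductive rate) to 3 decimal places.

R₀ = Σ l(x) m(x):
  age 12: 0.525 × 13 = 6.8250
  age 13: 0.330 × 25 = 8.2500
  age 14: 0.220 × 22 = 4.8400
  age 15: 0.131 × 13 = 1.7030
  age 16: 0.094 × 8 = 0.7520
R₀ = 6.8250 + 8.2500 + 4.8400 + 1.7030 + 0.7520 = 22.3700

22.370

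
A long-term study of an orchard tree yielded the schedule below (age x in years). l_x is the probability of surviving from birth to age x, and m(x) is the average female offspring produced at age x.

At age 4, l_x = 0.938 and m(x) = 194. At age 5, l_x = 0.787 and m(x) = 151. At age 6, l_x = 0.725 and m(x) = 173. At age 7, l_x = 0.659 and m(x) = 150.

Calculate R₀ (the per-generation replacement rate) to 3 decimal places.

R₀ = Σ l_x m(x):
  age 4: 0.938 × 194 = 181.9720
  age 5: 0.787 × 151 = 118.8370
  age 6: 0.725 × 173 = 125.4250
  age 7: 0.659 × 150 = 98.8500
R₀ = 181.9720 + 118.8370 + 125.4250 + 98.8500 = 525.0840

525.084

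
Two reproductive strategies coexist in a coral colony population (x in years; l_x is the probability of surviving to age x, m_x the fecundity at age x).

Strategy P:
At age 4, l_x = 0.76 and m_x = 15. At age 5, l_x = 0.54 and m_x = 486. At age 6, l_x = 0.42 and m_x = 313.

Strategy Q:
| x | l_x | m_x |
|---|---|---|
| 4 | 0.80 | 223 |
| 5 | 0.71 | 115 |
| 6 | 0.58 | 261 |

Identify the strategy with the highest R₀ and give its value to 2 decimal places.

411.43

Strategy P: R₀ = 0.76×15 + 0.54×486 + 0.42×313 = 405.3000
Strategy Q: R₀ = 0.80×223 + 0.71×115 + 0.58×261 = 411.4300
Highest R₀: strategy Q with 411.4300.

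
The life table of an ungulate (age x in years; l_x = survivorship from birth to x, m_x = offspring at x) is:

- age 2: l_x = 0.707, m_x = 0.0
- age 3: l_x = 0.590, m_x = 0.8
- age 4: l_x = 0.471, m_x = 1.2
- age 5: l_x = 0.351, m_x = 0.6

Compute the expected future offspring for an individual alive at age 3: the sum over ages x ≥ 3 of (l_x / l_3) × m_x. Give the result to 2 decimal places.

2.11

l_3 = 0.590. Conditional survival from age 3 to x is l_x / l_3.
  x=3: (0.590/0.590) × 0.8 = 0.8000
  x=4: (0.471/0.590) × 1.2 = 0.9580
  x=5: (0.351/0.590) × 0.6 = 0.3569
Sum = 0.8000 + 0.9580 + 0.3569 = 2.1149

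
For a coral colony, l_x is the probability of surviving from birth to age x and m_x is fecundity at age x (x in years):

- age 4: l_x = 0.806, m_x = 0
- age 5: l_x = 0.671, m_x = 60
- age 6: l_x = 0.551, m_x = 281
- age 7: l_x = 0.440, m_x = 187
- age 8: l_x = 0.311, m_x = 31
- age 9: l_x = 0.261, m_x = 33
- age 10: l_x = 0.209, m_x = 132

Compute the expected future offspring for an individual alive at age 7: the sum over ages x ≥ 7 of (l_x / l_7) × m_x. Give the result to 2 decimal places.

291.19

l_7 = 0.440. Conditional survival from age 7 to x is l_x / l_7.
  x=7: (0.440/0.440) × 187 = 187.0000
  x=8: (0.311/0.440) × 31 = 21.9114
  x=9: (0.261/0.440) × 33 = 19.5750
  x=10: (0.209/0.440) × 132 = 62.7000
Sum = 187.0000 + 21.9114 + 19.5750 + 62.7000 = 291.1864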